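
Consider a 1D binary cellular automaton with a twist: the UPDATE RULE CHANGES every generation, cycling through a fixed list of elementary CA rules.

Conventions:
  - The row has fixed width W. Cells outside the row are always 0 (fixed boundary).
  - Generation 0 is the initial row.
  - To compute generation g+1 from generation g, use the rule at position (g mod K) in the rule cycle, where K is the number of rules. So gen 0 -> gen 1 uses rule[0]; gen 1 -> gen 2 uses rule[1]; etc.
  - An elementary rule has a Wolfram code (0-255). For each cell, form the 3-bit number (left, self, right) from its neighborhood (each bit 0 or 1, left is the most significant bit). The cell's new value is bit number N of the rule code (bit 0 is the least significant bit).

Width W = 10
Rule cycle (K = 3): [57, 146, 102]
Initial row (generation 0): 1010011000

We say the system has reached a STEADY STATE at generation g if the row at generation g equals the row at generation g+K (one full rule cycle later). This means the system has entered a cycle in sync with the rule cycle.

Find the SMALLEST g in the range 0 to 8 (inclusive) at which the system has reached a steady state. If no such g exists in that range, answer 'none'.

Gen 0: 1010011000
Gen 1 (rule 57): 0101010111
Gen 2 (rule 146): 1000000010
Gen 3 (rule 102): 1000000110
Gen 4 (rule 57): 0111110101
Gen 5 (rule 146): 1011100000
Gen 6 (rule 102): 1100100000
Gen 7 (rule 57): 1010011111
Gen 8 (rule 146): 0001101110
Gen 9 (rule 102): 0010110010
Gen 10 (rule 57): 1001101001
Gen 11 (rule 146): 0110000110

Answer: none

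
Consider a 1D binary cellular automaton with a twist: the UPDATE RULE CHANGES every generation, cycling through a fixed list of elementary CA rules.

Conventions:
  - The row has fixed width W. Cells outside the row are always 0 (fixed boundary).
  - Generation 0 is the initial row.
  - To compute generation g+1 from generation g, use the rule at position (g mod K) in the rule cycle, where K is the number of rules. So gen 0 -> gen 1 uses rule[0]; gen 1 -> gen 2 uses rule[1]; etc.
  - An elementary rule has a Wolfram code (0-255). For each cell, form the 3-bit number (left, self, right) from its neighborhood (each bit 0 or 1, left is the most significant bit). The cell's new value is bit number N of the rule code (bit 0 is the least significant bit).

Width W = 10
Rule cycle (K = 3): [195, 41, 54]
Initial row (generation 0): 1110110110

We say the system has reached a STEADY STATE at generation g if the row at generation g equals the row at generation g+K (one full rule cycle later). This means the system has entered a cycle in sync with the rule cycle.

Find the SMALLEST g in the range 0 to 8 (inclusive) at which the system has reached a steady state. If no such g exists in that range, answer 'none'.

Gen 0: 1110110110
Gen 1 (rule 195): 0110010010
Gen 2 (rule 41): 0100000000
Gen 3 (rule 54): 1110000000
Gen 4 (rule 195): 0110111111
Gen 5 (rule 41): 0101100000
Gen 6 (rule 54): 1110010000
Gen 7 (rule 195): 0110100111
Gen 8 (rule 41): 0101000100
Gen 9 (rule 54): 1111101110
Gen 10 (rule 195): 0111100110
Gen 11 (rule 41): 0100000100

Answer: none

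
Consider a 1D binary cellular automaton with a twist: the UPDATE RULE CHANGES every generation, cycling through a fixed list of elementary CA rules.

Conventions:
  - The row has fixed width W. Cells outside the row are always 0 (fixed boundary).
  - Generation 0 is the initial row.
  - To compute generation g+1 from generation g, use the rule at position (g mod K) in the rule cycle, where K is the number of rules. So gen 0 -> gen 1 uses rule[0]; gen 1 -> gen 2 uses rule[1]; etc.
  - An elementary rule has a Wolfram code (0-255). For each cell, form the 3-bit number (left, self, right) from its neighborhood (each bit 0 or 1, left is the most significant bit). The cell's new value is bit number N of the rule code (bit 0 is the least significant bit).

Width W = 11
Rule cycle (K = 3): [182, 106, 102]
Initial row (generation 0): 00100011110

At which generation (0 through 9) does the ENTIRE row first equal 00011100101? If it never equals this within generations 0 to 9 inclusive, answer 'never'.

Answer: never

Derivation:
Gen 0: 00100011110
Gen 1 (rule 182): 01110101101
Gen 2 (rule 106): 11011011110
Gen 3 (rule 102): 01101100010
Gen 4 (rule 182): 10010010111
Gen 5 (rule 106): 00100101101
Gen 6 (rule 102): 01101110111
Gen 7 (rule 182): 10010101010
Gen 8 (rule 106): 00101010100
Gen 9 (rule 102): 01111111100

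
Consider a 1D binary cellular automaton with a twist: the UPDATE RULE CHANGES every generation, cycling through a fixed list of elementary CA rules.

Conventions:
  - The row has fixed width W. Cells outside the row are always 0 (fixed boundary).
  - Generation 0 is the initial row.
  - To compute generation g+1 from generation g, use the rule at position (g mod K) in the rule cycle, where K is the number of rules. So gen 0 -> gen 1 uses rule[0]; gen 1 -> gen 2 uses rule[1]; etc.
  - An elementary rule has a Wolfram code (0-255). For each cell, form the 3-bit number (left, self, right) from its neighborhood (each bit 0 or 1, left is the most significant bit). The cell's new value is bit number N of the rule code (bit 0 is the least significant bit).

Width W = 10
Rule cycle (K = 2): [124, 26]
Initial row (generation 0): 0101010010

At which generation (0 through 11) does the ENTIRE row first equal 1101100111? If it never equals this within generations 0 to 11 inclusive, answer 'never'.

Gen 0: 0101010010
Gen 1 (rule 124): 0111111011
Gen 2 (rule 26): 1100000010
Gen 3 (rule 124): 1110000011
Gen 4 (rule 26): 1001000110
Gen 5 (rule 124): 1101100111
Gen 6 (rule 26): 1001011100
Gen 7 (rule 124): 1101110110
Gen 8 (rule 26): 1001000101
Gen 9 (rule 124): 1101100111
Gen 10 (rule 26): 1001011100
Gen 11 (rule 124): 1101110110

Answer: 5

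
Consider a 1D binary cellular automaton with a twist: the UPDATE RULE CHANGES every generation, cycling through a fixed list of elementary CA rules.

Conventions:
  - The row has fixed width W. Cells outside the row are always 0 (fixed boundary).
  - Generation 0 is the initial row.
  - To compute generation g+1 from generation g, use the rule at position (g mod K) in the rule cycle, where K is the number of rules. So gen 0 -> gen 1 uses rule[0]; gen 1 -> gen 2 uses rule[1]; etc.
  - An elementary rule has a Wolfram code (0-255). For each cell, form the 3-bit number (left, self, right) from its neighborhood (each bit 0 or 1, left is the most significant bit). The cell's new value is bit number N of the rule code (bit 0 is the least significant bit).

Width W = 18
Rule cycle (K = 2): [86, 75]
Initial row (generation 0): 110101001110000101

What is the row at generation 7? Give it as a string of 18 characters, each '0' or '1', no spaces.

Answer: 111000110110100001

Derivation:
Gen 0: 110101001110000101
Gen 1 (rule 86): 010101110011001101
Gen 2 (rule 75): 100001010111011100
Gen 3 (rule 86): 110011010001000110
Gen 4 (rule 75): 110111000110011110
Gen 5 (rule 86): 010001101011100011
Gen 6 (rule 75): 100111100010101111
Gen 7 (rule 86): 111000110110100001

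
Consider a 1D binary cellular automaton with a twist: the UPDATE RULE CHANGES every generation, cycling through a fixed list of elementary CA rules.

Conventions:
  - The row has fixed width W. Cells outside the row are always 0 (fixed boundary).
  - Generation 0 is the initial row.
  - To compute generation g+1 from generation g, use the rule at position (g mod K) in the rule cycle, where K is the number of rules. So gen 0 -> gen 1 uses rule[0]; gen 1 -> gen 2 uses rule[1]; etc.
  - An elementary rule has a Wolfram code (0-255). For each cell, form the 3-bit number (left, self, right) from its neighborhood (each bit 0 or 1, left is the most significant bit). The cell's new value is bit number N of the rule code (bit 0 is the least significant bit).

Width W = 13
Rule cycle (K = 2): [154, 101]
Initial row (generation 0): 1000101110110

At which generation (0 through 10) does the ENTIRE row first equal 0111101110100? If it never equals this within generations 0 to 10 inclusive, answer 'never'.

Gen 0: 1000101110110
Gen 1 (rule 154): 0101001100101
Gen 2 (rule 101): 0111000100111
Gen 3 (rule 154): 1110101011110
Gen 4 (rule 101): 0011111100010
Gen 5 (rule 154): 0111111010101
Gen 6 (rule 101): 0000001111111
Gen 7 (rule 154): 0000011111110
Gen 8 (rule 101): 1111000000010
Gen 9 (rule 154): 1110100000101
Gen 10 (rule 101): 0011101110111

Answer: never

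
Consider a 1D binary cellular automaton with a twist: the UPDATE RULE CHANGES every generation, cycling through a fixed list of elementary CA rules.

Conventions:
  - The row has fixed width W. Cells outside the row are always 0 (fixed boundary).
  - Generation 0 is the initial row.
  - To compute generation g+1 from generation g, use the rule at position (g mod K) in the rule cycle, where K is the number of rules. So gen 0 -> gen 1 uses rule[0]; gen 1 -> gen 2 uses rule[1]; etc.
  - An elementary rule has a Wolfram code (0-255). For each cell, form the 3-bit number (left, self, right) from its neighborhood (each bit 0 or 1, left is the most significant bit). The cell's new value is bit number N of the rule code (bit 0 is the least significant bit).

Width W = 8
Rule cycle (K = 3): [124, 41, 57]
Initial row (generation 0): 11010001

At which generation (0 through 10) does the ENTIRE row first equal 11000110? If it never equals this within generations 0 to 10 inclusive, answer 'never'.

Answer: never

Derivation:
Gen 0: 11010001
Gen 1 (rule 124): 11111001
Gen 2 (rule 41): 10000000
Gen 3 (rule 57): 01111111
Gen 4 (rule 124): 01000001
Gen 5 (rule 41): 00011100
Gen 6 (rule 57): 11010011
Gen 7 (rule 124): 11111011
Gen 8 (rule 41): 10000110
Gen 9 (rule 57): 01110101
Gen 10 (rule 124): 01011111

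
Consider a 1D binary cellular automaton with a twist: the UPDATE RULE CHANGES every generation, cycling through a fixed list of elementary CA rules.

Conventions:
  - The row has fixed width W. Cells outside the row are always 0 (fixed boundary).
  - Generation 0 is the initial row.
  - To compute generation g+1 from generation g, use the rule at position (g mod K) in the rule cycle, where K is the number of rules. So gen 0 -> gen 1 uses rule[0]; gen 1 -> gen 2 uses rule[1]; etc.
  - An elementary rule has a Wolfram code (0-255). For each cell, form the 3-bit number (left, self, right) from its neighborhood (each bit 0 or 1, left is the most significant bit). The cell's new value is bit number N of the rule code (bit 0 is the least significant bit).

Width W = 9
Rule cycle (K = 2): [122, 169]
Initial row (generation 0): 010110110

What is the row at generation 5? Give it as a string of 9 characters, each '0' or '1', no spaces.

Gen 0: 010110110
Gen 1 (rule 122): 101111111
Gen 2 (rule 169): 011111110
Gen 3 (rule 122): 110000011
Gen 4 (rule 169): 100111010
Gen 5 (rule 122): 011101101

Answer: 011101101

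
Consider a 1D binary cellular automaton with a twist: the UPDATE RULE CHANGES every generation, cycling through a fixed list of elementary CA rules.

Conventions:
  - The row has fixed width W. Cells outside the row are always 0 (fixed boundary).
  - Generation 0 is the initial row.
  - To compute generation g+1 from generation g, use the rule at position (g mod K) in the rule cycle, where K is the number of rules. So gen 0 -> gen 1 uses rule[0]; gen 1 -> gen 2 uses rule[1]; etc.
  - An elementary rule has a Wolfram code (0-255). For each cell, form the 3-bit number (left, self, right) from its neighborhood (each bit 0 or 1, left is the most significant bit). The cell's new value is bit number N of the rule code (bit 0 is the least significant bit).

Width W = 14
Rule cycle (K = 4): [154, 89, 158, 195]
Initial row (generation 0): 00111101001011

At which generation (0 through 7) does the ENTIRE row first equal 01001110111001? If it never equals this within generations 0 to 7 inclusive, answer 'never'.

Answer: 2

Derivation:
Gen 0: 00111101001011
Gen 1 (rule 154): 01111000110010
Gen 2 (rule 89): 01001110111001
Gen 3 (rule 158): 11111100110111
Gen 4 (rule 195): 01111101010011
Gen 5 (rule 154): 11111000001110
Gen 6 (rule 89): 10001111101011
Gen 7 (rule 158): 11011111001010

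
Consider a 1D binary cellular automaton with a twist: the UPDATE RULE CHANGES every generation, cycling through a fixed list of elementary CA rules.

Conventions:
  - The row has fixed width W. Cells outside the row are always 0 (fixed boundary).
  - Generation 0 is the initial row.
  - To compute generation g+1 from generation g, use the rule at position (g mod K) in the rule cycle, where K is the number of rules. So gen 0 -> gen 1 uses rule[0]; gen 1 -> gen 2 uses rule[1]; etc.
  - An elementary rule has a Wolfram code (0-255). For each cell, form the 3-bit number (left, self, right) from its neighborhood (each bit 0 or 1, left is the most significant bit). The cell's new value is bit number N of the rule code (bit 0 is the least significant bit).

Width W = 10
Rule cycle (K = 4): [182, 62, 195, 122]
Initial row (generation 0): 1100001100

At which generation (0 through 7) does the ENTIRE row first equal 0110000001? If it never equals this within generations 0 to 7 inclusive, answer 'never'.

Gen 0: 1100001100
Gen 1 (rule 182): 0010010010
Gen 2 (rule 62): 0111111111
Gen 3 (rule 195): 1011111111
Gen 4 (rule 122): 0110000001
Gen 5 (rule 182): 1001000011
Gen 6 (rule 62): 1111100110
Gen 7 (rule 195): 0111101010

Answer: 4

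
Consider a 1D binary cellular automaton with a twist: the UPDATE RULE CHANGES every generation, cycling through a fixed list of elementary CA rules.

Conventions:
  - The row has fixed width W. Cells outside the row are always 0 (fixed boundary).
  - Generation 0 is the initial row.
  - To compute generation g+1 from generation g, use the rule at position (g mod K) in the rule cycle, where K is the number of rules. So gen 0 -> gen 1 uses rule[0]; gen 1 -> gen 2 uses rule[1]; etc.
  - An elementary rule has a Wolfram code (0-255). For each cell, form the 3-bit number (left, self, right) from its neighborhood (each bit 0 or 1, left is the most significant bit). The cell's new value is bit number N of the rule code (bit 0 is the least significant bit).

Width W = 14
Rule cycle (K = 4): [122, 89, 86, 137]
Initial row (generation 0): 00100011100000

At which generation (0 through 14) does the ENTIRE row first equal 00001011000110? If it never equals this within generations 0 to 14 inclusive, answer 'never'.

Gen 0: 00100011100000
Gen 1 (rule 122): 01010110110000
Gen 2 (rule 89): 00000110111111
Gen 3 (rule 86): 00001010000001
Gen 4 (rule 137): 11100000111100
Gen 5 (rule 122): 10110001100110
Gen 6 (rule 89): 00111101110111
Gen 7 (rule 86): 01000100010001
Gen 8 (rule 137): 00010001000100
Gen 9 (rule 122): 00101010101010
Gen 10 (rule 89): 10000000000001
Gen 11 (rule 86): 11000000000011
Gen 12 (rule 137): 10011111111010
Gen 13 (rule 122): 01110000001101
Gen 14 (rule 89): 01011111101100

Answer: never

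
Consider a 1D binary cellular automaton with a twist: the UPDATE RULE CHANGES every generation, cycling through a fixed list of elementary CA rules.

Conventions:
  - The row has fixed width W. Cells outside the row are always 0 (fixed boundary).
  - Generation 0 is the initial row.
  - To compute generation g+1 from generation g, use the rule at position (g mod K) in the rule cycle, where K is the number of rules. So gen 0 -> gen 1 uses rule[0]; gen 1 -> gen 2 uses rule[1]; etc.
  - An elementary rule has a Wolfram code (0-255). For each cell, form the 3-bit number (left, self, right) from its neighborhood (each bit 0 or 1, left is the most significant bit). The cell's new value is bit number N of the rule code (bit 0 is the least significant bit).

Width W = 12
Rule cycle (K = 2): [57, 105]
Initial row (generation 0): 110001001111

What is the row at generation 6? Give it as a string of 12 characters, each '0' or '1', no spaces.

Answer: 101101110011

Derivation:
Gen 0: 110001001111
Gen 1 (rule 57): 101100101000
Gen 2 (rule 105): 011100010011
Gen 3 (rule 57): 010011001010
Gen 4 (rule 105): 000011000100
Gen 5 (rule 57): 111010110011
Gen 6 (rule 105): 101101110011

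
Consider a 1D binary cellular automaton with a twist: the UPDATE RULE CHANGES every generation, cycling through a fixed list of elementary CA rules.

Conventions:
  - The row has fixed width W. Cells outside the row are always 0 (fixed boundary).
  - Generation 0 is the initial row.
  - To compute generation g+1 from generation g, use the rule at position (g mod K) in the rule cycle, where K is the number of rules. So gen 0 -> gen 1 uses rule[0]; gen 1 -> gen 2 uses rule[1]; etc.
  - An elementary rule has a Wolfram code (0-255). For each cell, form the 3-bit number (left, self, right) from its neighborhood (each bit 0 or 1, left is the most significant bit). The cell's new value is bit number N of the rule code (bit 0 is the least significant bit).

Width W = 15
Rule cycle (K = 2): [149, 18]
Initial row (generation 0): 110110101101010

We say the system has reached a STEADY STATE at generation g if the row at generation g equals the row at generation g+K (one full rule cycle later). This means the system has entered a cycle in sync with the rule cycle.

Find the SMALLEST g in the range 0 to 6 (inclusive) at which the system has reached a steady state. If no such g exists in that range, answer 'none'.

Answer: 4

Derivation:
Gen 0: 110110101101010
Gen 1 (rule 149): 000000100001011
Gen 2 (rule 18): 000001010010000
Gen 3 (rule 149): 111101011011111
Gen 4 (rule 18): 000000000000000
Gen 5 (rule 149): 111111111111111
Gen 6 (rule 18): 000000000000000
Gen 7 (rule 149): 111111111111111
Gen 8 (rule 18): 000000000000000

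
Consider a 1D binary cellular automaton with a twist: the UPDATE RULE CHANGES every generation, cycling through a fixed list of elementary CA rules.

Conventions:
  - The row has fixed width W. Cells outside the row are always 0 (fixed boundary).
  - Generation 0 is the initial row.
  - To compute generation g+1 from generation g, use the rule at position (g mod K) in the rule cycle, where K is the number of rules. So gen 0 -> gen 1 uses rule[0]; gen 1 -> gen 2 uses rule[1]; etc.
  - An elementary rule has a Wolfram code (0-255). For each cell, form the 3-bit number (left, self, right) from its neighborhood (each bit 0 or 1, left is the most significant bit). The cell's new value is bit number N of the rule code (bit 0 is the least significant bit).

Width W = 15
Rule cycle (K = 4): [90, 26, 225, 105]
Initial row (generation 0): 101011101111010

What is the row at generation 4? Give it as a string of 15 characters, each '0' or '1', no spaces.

Answer: 110101010011100

Derivation:
Gen 0: 101011101111010
Gen 1 (rule 90): 000010101001001
Gen 2 (rule 26): 000100000110110
Gen 3 (rule 225): 110001110011010
Gen 4 (rule 105): 110101010011100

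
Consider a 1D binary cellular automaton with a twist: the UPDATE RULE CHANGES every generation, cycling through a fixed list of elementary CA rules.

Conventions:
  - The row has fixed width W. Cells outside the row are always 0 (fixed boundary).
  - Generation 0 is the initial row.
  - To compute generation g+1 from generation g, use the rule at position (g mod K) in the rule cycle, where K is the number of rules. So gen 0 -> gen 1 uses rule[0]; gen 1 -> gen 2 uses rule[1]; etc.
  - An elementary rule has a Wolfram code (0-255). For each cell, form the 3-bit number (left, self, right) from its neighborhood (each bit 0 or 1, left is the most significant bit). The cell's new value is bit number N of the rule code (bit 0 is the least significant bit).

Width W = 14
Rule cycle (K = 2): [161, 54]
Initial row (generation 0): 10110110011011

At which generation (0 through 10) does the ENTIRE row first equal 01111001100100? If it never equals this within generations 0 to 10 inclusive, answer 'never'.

Answer: 3

Derivation:
Gen 0: 10110110011011
Gen 1 (rule 161): 01001000000100
Gen 2 (rule 54): 11111100001110
Gen 3 (rule 161): 01111001100100
Gen 4 (rule 54): 10000110011110
Gen 5 (rule 161): 00110000001100
Gen 6 (rule 54): 01001000010010
Gen 7 (rule 161): 00000011000000
Gen 8 (rule 54): 00000100100000
Gen 9 (rule 161): 11110000001111
Gen 10 (rule 54): 00001000010000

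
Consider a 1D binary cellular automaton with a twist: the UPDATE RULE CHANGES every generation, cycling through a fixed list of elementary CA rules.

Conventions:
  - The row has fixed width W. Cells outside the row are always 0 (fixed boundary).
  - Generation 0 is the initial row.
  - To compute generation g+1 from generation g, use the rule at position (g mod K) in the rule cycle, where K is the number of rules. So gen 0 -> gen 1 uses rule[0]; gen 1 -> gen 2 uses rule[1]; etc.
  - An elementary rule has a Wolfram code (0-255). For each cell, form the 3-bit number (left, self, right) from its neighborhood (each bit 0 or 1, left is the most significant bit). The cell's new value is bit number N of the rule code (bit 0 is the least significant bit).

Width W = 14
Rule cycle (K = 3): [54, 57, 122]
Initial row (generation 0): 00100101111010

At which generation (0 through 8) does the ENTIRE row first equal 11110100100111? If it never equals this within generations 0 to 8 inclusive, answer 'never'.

Gen 0: 00100101111010
Gen 1 (rule 54): 01111110000111
Gen 2 (rule 57): 01000001110100
Gen 3 (rule 122): 10100011011010
Gen 4 (rule 54): 11110100100111
Gen 5 (rule 57): 10001010010100
Gen 6 (rule 122): 01010101101010
Gen 7 (rule 54): 11111110011111
Gen 8 (rule 57): 10000001010000

Answer: 4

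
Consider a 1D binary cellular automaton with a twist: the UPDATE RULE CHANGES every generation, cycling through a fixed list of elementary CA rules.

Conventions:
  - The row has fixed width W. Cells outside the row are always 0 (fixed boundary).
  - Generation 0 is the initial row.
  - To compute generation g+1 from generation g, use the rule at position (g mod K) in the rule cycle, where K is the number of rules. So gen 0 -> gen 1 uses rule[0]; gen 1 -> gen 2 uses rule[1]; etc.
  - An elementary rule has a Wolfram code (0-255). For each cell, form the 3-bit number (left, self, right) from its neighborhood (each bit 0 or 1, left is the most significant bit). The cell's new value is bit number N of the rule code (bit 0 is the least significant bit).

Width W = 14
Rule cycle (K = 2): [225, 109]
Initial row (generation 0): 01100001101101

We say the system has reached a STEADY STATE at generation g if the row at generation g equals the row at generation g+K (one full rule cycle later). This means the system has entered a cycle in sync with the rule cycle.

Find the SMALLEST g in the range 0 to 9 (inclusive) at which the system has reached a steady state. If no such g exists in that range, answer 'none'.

Answer: none

Derivation:
Gen 0: 01100001101101
Gen 1 (rule 225): 00101100110110
Gen 2 (rule 109): 10111100111110
Gen 3 (rule 225): 01011100011110
Gen 4 (rule 109): 01110101010010
Gen 5 (rule 225): 00111010100000
Gen 6 (rule 109): 10101111101111
Gen 7 (rule 225): 01010111110111
Gen 8 (rule 109): 01111100011101
Gen 9 (rule 225): 00111101001110
Gen 10 (rule 109): 10100111001010
Gen 11 (rule 225): 01000011000100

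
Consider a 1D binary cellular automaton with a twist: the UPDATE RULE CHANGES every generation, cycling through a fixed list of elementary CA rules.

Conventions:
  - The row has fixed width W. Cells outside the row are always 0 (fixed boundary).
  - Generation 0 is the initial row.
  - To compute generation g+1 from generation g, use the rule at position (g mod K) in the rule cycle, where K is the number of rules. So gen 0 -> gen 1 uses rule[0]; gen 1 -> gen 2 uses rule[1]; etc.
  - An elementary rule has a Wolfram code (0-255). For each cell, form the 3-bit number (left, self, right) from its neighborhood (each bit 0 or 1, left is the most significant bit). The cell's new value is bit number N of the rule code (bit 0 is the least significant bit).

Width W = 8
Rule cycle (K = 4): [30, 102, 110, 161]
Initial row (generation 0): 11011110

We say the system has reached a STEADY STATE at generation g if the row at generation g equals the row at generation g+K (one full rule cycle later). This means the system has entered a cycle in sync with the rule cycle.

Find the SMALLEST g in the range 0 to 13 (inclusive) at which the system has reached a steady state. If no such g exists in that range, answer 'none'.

Gen 0: 11011110
Gen 1 (rule 30): 10010001
Gen 2 (rule 102): 10110011
Gen 3 (rule 110): 11110111
Gen 4 (rule 161): 01101010
Gen 5 (rule 30): 11001011
Gen 6 (rule 102): 01011101
Gen 7 (rule 110): 11110111
Gen 8 (rule 161): 01101010
Gen 9 (rule 30): 11001011
Gen 10 (rule 102): 01011101
Gen 11 (rule 110): 11110111
Gen 12 (rule 161): 01101010
Gen 13 (rule 30): 11001011
Gen 14 (rule 102): 01011101
Gen 15 (rule 110): 11110111
Gen 16 (rule 161): 01101010
Gen 17 (rule 30): 11001011

Answer: 3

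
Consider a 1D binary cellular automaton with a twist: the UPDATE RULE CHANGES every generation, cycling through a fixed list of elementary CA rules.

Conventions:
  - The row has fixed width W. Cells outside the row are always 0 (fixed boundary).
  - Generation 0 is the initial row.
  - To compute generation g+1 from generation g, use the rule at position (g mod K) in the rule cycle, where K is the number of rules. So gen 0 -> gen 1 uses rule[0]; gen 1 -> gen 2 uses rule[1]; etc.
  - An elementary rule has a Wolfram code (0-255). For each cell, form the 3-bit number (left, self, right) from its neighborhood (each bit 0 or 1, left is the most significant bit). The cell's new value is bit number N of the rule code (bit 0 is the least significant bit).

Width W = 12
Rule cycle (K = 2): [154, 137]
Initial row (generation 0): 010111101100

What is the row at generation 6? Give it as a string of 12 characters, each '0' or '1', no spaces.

Gen 0: 010111101100
Gen 1 (rule 154): 100111001010
Gen 2 (rule 137): 000110000000
Gen 3 (rule 154): 001101000000
Gen 4 (rule 137): 101000011111
Gen 5 (rule 154): 000100111110
Gen 6 (rule 137): 110000111100

Answer: 110000111100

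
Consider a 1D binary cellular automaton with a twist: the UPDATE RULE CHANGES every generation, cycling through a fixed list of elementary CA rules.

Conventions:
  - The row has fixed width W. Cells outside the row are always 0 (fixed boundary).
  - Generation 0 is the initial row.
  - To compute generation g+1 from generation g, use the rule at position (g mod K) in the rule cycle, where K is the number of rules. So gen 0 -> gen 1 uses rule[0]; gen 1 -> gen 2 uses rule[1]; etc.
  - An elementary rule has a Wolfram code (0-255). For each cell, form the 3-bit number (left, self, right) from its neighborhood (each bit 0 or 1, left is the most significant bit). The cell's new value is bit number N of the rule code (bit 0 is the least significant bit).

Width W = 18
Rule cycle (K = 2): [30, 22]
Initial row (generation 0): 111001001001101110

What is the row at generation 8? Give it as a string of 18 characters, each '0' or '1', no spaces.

Gen 0: 111001001001101110
Gen 1 (rule 30): 100111111111001001
Gen 2 (rule 22): 111000000000111111
Gen 3 (rule 30): 100100000001100000
Gen 4 (rule 22): 111110000010010000
Gen 5 (rule 30): 100001000111111000
Gen 6 (rule 22): 110011101000000100
Gen 7 (rule 30): 101110001100001110
Gen 8 (rule 22): 100001010010010001

Answer: 100001010010010001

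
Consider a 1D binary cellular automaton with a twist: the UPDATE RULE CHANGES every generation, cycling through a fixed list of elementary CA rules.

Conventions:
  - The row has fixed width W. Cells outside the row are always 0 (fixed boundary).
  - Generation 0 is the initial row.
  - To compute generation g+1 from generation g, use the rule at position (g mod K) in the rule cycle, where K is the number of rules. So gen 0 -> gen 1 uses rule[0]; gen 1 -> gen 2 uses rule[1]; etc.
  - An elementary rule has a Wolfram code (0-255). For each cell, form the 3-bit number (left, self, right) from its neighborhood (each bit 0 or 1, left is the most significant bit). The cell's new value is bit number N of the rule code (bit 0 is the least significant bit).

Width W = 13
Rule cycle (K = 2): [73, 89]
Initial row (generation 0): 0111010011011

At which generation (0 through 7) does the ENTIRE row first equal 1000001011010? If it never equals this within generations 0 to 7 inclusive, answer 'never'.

Answer: never

Derivation:
Gen 0: 0111010011011
Gen 1 (rule 73): 0101000011011
Gen 2 (rule 89): 0000111011011
Gen 3 (rule 73): 1110101011011
Gen 4 (rule 89): 1010000011011
Gen 5 (rule 73): 0000111011011
Gen 6 (rule 89): 1110101011011
Gen 7 (rule 73): 1010000011011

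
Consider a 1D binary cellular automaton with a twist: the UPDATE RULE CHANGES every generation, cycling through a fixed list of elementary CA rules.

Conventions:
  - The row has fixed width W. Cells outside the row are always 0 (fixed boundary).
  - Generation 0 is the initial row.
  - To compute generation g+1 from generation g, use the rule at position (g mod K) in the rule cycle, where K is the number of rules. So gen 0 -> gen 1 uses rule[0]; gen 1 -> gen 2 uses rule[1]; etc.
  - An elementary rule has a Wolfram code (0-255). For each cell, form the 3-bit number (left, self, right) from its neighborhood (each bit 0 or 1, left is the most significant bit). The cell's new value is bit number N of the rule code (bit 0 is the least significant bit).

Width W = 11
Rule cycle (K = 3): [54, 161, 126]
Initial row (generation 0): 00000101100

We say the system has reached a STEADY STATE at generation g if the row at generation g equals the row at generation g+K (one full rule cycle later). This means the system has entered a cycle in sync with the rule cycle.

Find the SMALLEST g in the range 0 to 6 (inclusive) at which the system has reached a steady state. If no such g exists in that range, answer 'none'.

Answer: none

Derivation:
Gen 0: 00000101100
Gen 1 (rule 54): 00001110010
Gen 2 (rule 161): 11100100000
Gen 3 (rule 126): 10111110000
Gen 4 (rule 54): 11000001000
Gen 5 (rule 161): 00011100011
Gen 6 (rule 126): 00110110111
Gen 7 (rule 54): 01001001000
Gen 8 (rule 161): 00000000011
Gen 9 (rule 126): 00000000111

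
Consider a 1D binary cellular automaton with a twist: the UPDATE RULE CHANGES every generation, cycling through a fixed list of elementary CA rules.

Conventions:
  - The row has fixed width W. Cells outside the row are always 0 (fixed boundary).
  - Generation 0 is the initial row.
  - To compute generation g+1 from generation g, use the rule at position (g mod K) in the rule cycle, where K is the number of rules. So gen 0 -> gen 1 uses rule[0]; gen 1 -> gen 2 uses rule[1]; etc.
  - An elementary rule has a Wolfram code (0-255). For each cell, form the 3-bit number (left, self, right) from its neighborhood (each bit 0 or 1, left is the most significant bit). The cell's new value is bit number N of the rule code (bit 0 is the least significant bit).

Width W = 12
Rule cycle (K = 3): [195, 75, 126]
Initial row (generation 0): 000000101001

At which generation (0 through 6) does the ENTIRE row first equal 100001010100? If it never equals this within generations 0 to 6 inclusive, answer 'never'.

Answer: 5

Derivation:
Gen 0: 000000101001
Gen 1 (rule 195): 111111000010
Gen 2 (rule 75): 100001011100
Gen 3 (rule 126): 110011110110
Gen 4 (rule 195): 010101110010
Gen 5 (rule 75): 100001010100
Gen 6 (rule 126): 110011111110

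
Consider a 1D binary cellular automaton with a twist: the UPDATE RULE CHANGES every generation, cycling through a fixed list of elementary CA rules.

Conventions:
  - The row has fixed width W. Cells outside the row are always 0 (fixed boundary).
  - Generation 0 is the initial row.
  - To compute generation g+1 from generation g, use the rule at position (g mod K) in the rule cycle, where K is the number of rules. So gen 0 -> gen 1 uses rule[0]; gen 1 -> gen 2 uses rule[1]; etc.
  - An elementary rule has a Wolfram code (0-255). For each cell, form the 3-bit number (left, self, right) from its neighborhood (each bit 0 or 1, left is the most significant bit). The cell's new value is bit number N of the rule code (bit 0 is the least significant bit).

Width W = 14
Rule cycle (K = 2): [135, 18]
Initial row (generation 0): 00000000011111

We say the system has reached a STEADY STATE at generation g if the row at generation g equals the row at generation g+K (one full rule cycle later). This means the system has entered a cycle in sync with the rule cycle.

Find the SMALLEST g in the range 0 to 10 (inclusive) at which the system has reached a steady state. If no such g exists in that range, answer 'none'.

Gen 0: 00000000011111
Gen 1 (rule 135): 11111111101110
Gen 2 (rule 18): 00000000000001
Gen 3 (rule 135): 11111111111111
Gen 4 (rule 18): 00000000000000
Gen 5 (rule 135): 11111111111111
Gen 6 (rule 18): 00000000000000
Gen 7 (rule 135): 11111111111111
Gen 8 (rule 18): 00000000000000
Gen 9 (rule 135): 11111111111111
Gen 10 (rule 18): 00000000000000
Gen 11 (rule 135): 11111111111111
Gen 12 (rule 18): 00000000000000

Answer: 3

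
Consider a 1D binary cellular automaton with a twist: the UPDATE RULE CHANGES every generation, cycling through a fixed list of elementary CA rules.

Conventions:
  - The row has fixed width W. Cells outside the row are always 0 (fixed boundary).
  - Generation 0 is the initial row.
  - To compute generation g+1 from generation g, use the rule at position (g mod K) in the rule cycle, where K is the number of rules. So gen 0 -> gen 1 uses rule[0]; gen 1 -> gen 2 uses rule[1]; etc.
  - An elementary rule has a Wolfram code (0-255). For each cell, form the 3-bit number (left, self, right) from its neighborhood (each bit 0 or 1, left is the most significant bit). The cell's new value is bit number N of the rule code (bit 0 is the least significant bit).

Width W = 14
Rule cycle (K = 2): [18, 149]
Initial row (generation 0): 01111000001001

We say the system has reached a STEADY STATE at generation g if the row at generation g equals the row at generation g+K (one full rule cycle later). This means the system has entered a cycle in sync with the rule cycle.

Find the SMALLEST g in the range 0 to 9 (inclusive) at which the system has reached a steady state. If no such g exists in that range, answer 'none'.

Gen 0: 01111000001001
Gen 1 (rule 18): 10000100010110
Gen 2 (rule 149): 11110111010001
Gen 3 (rule 18): 00000000001010
Gen 4 (rule 149): 11111111101011
Gen 5 (rule 18): 00000000000000
Gen 6 (rule 149): 11111111111111
Gen 7 (rule 18): 00000000000000
Gen 8 (rule 149): 11111111111111
Gen 9 (rule 18): 00000000000000
Gen 10 (rule 149): 11111111111111
Gen 11 (rule 18): 00000000000000

Answer: 5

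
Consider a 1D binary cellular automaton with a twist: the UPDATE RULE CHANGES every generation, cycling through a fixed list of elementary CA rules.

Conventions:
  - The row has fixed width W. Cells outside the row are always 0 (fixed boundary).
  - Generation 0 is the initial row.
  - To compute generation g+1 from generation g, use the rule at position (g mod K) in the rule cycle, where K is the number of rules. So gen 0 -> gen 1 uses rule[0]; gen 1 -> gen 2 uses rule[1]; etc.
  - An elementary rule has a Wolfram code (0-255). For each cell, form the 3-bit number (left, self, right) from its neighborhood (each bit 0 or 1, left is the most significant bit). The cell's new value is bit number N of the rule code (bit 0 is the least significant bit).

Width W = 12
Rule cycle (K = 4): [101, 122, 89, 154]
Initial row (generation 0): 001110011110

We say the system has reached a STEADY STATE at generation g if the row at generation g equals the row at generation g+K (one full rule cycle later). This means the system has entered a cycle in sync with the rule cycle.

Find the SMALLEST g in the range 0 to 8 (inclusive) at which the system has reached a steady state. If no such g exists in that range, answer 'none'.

Answer: none

Derivation:
Gen 0: 001110011110
Gen 1 (rule 101): 100010000010
Gen 2 (rule 122): 010101000101
Gen 3 (rule 89): 000000110000
Gen 4 (rule 154): 000001101000
Gen 5 (rule 101): 111100111011
Gen 6 (rule 122): 100111101111
Gen 7 (rule 89): 010100101001
Gen 8 (rule 154): 100011000110
Gen 9 (rule 101): 101001010010
Gen 10 (rule 122): 010110101101
Gen 11 (rule 89): 000110001100
Gen 12 (rule 154): 001101011010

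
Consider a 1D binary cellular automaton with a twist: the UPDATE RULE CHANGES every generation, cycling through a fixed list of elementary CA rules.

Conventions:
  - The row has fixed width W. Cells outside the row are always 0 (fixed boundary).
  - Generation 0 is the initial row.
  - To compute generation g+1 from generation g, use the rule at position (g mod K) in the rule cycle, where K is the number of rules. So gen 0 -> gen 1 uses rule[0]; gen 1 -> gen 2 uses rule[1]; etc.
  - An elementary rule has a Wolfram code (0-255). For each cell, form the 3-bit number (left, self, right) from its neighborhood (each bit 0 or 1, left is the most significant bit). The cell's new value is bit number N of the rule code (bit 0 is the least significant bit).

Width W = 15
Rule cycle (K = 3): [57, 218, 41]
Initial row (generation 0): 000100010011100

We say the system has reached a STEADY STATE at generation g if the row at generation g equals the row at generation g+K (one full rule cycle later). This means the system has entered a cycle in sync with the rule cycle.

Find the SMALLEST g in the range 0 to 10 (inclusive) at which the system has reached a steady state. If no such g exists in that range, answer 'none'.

Gen 0: 000100010011100
Gen 1 (rule 57): 110011001010011
Gen 2 (rule 218): 111111110001111
Gen 3 (rule 41): 100000000101000
Gen 4 (rule 57): 011111110010111
Gen 5 (rule 218): 111111111100111
Gen 6 (rule 41): 100000000000100
Gen 7 (rule 57): 011111111110011
Gen 8 (rule 218): 111111111111111
Gen 9 (rule 41): 100000000000000
Gen 10 (rule 57): 011111111111111
Gen 11 (rule 218): 111111111111111
Gen 12 (rule 41): 100000000000000
Gen 13 (rule 57): 011111111111111

Answer: 8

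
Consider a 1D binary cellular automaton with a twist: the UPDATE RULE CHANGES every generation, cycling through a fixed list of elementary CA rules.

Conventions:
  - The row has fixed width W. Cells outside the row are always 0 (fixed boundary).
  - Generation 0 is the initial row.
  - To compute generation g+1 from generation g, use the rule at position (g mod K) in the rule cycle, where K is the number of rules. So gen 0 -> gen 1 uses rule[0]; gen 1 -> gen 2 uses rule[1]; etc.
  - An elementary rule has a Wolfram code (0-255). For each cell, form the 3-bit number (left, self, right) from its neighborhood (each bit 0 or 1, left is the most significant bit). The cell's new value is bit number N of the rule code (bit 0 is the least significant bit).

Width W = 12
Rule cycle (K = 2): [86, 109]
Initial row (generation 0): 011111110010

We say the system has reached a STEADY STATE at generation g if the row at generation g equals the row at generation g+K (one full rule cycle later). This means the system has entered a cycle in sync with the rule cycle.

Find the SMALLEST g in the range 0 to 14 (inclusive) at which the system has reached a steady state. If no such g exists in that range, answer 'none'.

Answer: none

Derivation:
Gen 0: 011111110010
Gen 1 (rule 86): 100000011111
Gen 2 (rule 109): 101111010001
Gen 3 (rule 86): 100001011011
Gen 4 (rule 109): 101101111111
Gen 5 (rule 86): 100100000001
Gen 6 (rule 109): 100101111101
Gen 7 (rule 86): 111100000101
Gen 8 (rule 109): 100101110111
Gen 9 (rule 86): 111100010001
Gen 10 (rule 109): 100101010101
Gen 11 (rule 86): 111101010101
Gen 12 (rule 109): 100111111111
Gen 13 (rule 86): 111000000001
Gen 14 (rule 109): 101011111101
Gen 15 (rule 86): 101000000101
Gen 16 (rule 109): 111011110111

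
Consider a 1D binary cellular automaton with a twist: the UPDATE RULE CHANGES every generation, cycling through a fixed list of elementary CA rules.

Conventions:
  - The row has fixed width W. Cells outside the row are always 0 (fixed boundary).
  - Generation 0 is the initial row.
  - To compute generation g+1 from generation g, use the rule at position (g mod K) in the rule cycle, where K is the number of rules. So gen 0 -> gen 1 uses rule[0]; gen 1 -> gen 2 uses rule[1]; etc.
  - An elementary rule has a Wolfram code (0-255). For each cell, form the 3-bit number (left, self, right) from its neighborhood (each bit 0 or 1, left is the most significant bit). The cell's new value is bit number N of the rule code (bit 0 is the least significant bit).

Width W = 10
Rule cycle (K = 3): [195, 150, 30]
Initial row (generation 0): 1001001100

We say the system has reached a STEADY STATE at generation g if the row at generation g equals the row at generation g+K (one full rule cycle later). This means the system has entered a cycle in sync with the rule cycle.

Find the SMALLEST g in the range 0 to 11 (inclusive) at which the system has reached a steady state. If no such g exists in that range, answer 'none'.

Gen 0: 1001001100
Gen 1 (rule 195): 0010010101
Gen 2 (rule 150): 0111110101
Gen 3 (rule 30): 1100000101
Gen 4 (rule 195): 0101111000
Gen 5 (rule 150): 1100110100
Gen 6 (rule 30): 1011100110
Gen 7 (rule 195): 0001101010
Gen 8 (rule 150): 0010001011
Gen 9 (rule 30): 0111011010
Gen 10 (rule 195): 1011001000
Gen 11 (rule 150): 1000111100
Gen 12 (rule 30): 1101100010
Gen 13 (rule 195): 0100101100
Gen 14 (rule 150): 1111100010

Answer: none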